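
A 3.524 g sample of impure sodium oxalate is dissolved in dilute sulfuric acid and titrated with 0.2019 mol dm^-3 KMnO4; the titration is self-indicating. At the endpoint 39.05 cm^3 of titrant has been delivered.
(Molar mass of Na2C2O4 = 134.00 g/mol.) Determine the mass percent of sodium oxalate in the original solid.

74.95 %

2 MnO4^- + 5 C2O4^2- + 16 H^+ → 2 Mn^2+ + 10 CO2 + 8 H2O
n(KMnO4) = 0.03905 L × 0.2019 mol/L = 7.884 × 10^-3 mol
From the 5:2 ratio, n(Na2C2O4) = 5/2 × 7.884 × 10^-3 = 0.01971 mol
mass of Na2C2O4 = 0.01971 × 134.00 g/mol = 2.641 g
% Na2C2O4 = 2.641 / 3.524 × 100 = 74.95 %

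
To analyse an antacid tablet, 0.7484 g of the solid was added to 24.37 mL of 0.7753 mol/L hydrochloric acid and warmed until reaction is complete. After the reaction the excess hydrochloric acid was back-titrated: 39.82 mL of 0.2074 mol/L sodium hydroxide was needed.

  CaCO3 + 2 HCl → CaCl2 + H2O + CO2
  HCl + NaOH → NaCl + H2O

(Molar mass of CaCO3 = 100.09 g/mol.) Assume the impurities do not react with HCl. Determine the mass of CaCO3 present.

n(HCl) added = 0.02437 × 0.7753 = 0.01889 mol
n(NaOH) used in back-titration = 0.03982 × 0.2074 = 8.259 × 10^-3 mol
n(HCl) left over = 8.259 × 10^-3 mol (1:1 ratio)
n(HCl) consumed by analyte = 0.01889 − 8.259 × 10^-3 = 0.01064 mol
From the 1:2 ratio, n(CaCO3) = 1/2 × 0.01064 = 5.318 × 10^-3 mol
mass of CaCO3 = 5.318 × 10^-3 × 100.09 = 0.5322 g

0.5322 g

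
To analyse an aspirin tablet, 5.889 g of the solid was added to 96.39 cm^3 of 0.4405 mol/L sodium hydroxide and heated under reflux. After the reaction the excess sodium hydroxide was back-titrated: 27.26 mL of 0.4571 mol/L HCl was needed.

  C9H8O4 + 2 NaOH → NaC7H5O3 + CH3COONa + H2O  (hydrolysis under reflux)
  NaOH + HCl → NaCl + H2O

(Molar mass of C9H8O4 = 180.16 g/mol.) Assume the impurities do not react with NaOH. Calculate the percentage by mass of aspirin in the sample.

n(NaOH) added = 0.09639 × 0.4405 = 0.04246 mol
n(HCl) used in back-titration = 0.02726 × 0.4571 = 0.01246 mol
n(NaOH) left over = 0.01246 mol (1:1 ratio)
n(NaOH) consumed by analyte = 0.04246 − 0.01246 = 0.03000 mol
From the 1:2 ratio, n(C9H8O4) = 1/2 × 0.03000 = 0.01500 mol
mass of C9H8O4 = 0.01500 × 180.16 = 2.702 g
% C9H8O4 = 2.702 / 5.889 × 100 = 45.89 %

45.89 %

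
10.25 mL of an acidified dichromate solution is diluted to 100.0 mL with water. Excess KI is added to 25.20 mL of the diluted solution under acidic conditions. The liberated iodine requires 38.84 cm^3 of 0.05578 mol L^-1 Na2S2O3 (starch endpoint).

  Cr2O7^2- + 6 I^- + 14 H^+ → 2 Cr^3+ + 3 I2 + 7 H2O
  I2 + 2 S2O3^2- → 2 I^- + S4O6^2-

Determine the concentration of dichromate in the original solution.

n(S2O3^2-) = 0.03884 × 0.05578 = 2.166 × 10^-3 mol
n(I2) = n(S2O3^2-)/2 = 1.083 × 10^-3 mol
From the 1:3 ratio, n(Cr2O7^2-) in the aliquot = 1/3 × 1.083 × 10^-3 = 3.611 × 10^-4 mol
[Cr2O7^2-]_dilute = 3.611 × 10^-4 / 0.02520 = 0.01433 mol/L
[Cr2O7^2-]_original = 0.01433 × 100.0/10.25 = 0.1398 mol/L

0.1398 mol/L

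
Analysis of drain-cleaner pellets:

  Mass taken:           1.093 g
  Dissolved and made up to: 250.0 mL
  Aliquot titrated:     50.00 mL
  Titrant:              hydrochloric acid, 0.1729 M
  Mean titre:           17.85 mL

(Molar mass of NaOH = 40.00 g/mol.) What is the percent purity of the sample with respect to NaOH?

NaOH + HCl → NaCl + H2O
n(HCl) per titration = 0.01785 × 0.1729 = 3.086 × 10^-3 mol
n(NaOH) in each aliquot = 3.086 × 10^-3 mol (1:1 ratio)
n(NaOH) in the whole flask = 3.086 × 10^-3 × 250.0/50.00 = 0.01543 mol
mass of NaOH = 0.01543 × 40.00 = 0.6173 g
% NaOH = 0.6173 / 1.093 × 100 = 56.47 %

56.47 %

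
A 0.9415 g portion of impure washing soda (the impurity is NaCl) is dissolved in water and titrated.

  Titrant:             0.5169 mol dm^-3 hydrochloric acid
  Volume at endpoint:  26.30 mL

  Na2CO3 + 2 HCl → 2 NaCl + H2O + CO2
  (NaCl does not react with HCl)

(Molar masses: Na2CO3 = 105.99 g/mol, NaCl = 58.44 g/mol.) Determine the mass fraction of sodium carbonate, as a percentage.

76.52 %

n(HCl) = 0.02630 × 0.5169 = 0.01359 mol
Let x = n(Na2CO3), y = n(NaCl).
Titrant: 2x = 0.01359;  mass: 105.99x + 58.44y = 0.9415
Solving, x = 6.797 × 10^-3 mol, y = 3.783 × 10^-3 mol
mass of Na2CO3 = 6.797 × 10^-3 × 105.99 = 0.7204 g
% Na2CO3 = 0.7204 / 0.9415 × 100 = 76.52 %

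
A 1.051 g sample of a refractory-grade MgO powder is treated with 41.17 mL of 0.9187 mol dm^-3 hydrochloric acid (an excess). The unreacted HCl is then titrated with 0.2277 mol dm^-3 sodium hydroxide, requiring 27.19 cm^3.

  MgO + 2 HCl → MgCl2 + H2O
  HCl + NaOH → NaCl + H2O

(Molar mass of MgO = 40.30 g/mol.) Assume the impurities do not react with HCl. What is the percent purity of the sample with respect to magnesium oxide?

60.65 %

n(HCl) added = 0.04117 × 0.9187 = 0.03782 mol
n(NaOH) used in back-titration = 0.02719 × 0.2277 = 6.191 × 10^-3 mol
n(HCl) left over = 6.191 × 10^-3 mol (1:1 ratio)
n(HCl) consumed by analyte = 0.03782 − 6.191 × 10^-3 = 0.03163 mol
From the 1:2 ratio, n(MgO) = 1/2 × 0.03163 = 0.01582 mol
mass of MgO = 0.01582 × 40.30 = 0.6374 g
% MgO = 0.6374 / 1.051 × 100 = 60.65 %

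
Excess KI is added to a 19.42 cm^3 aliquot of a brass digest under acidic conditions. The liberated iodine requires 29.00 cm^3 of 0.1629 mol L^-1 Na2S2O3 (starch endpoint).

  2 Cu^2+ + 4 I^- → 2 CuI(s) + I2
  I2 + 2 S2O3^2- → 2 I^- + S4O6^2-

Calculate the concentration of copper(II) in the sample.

0.2433 mol/L

n(S2O3^2-) = 0.02900 × 0.1629 = 4.724 × 10^-3 mol
n(I2) = n(S2O3^2-)/2 = 2.362 × 10^-3 mol
From the 2:1 ratio, n(Cu2+) in the aliquot = 2/1 × 2.362 × 10^-3 = 4.724 × 10^-3 mol
[Cu2+] = 4.724 × 10^-3 / 0.01942 = 0.2433 mol/L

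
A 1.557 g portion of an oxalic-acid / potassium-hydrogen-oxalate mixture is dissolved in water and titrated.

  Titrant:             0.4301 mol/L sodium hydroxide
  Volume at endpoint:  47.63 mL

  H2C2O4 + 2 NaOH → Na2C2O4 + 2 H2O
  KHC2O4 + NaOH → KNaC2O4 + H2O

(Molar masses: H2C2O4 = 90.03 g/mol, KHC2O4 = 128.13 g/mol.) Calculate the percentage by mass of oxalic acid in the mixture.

n(NaOH) = 0.04763 × 0.4301 = 0.02049 mol
Let x = n(H2C2O4), y = n(KHC2O4).
Titrant: 2x + 1y = 0.02049;  mass: 90.03x + 128.13y = 1.557
Solving, x = 6.424 × 10^-3 mol, y = 7.638 × 10^-3 mol
mass of H2C2O4 = 6.424 × 10^-3 × 90.03 = 0.5783 g
% H2C2O4 = 0.5783 / 1.557 × 100 = 37.14 %

37.14 %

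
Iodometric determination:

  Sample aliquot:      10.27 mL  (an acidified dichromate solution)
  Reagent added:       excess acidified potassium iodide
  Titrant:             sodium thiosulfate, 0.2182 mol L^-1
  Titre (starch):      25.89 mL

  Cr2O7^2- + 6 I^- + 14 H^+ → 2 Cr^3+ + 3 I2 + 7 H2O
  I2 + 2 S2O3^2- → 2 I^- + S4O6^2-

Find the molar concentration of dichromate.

n(S2O3^2-) = 0.02589 × 0.2182 = 5.649 × 10^-3 mol
n(I2) = n(S2O3^2-)/2 = 2.825 × 10^-3 mol
From the 1:3 ratio, n(Cr2O7^2-) in the aliquot = 1/3 × 2.825 × 10^-3 = 9.415 × 10^-4 mol
[Cr2O7^2-] = 9.415 × 10^-4 / 0.01027 = 0.09168 mol/L

0.09168 mol/L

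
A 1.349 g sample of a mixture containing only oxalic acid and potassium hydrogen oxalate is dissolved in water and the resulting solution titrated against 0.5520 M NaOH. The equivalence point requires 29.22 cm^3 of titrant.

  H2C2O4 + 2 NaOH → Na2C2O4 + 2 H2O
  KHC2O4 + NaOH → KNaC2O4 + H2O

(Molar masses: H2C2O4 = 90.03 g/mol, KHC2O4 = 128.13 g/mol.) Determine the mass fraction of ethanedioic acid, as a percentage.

n(NaOH) = 0.02922 × 0.5520 = 0.01613 mol
Let x = n(H2C2O4), y = n(KHC2O4).
Titrant: 2x + 1y = 0.01613;  mass: 90.03x + 128.13y = 1.349
Solving, x = 4.317 × 10^-3 mol, y = 7.495 × 10^-3 mol
mass of H2C2O4 = 4.317 × 10^-3 × 90.03 = 0.3887 g
% H2C2O4 = 0.3887 / 1.349 × 100 = 28.81 %

28.81 %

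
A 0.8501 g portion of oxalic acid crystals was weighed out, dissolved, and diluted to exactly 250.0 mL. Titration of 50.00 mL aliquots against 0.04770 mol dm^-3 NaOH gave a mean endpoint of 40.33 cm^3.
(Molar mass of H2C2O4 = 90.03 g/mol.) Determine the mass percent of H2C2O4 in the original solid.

H2C2O4 + 2 NaOH → Na2C2O4 + 2 H2O
n(NaOH) per titration = 0.04033 × 0.04770 = 1.924 × 10^-3 mol
From the 1:2 ratio, n(H2C2O4) in each aliquot = 1/2 × 1.924 × 10^-3 = 9.619 × 10^-4 mol
n(H2C2O4) in the whole flask = 9.619 × 10^-4 × 250.0/50.00 = 4.809 × 10^-3 mol
mass of H2C2O4 = 4.809 × 10^-3 × 90.03 = 0.4330 g
% H2C2O4 = 0.4330 / 0.8501 × 100 = 50.93 %

50.93 %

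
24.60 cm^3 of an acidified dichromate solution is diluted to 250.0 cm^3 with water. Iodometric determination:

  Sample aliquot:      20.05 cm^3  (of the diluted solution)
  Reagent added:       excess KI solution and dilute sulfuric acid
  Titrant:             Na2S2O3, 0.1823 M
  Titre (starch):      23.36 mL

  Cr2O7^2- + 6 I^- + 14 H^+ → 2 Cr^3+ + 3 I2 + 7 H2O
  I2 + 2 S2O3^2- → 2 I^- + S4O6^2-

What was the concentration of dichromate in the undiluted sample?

0.3597 M

n(S2O3^2-) = 0.02336 × 0.1823 = 4.259 × 10^-3 mol
n(I2) = n(S2O3^2-)/2 = 2.129 × 10^-3 mol
From the 1:3 ratio, n(Cr2O7^2-) in the aliquot = 1/3 × 2.129 × 10^-3 = 7.098 × 10^-4 mol
[Cr2O7^2-]_dilute = 7.098 × 10^-4 / 0.02005 = 0.03540 mol/L
[Cr2O7^2-]_original = 0.03540 × 250.0/24.60 = 0.3597 mol/L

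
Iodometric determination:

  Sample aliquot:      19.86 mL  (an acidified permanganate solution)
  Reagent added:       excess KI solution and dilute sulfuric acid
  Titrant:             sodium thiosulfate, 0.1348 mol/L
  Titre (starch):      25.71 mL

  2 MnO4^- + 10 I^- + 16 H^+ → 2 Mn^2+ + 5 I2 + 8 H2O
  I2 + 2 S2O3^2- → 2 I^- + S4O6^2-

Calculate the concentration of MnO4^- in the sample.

n(S2O3^2-) = 0.02571 × 0.1348 = 3.466 × 10^-3 mol
n(I2) = n(S2O3^2-)/2 = 1.733 × 10^-3 mol
From the 2:5 ratio, n(MnO4^-) in the aliquot = 2/5 × 1.733 × 10^-3 = 6.931 × 10^-4 mol
[MnO4^-] = 6.931 × 10^-4 / 0.01986 = 0.03490 mol/L

0.03490 mol/L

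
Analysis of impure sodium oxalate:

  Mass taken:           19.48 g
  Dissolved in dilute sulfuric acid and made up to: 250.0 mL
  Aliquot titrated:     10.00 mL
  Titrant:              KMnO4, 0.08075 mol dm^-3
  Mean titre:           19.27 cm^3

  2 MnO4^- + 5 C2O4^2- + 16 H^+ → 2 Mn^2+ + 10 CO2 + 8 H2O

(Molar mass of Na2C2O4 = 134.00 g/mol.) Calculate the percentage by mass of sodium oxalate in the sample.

n(KMnO4) per titration = 0.01927 × 0.08075 = 1.556 × 10^-3 mol
From the 5:2 ratio, n(Na2C2O4) in each aliquot = 5/2 × 1.556 × 10^-3 = 3.890 × 10^-3 mol
n(Na2C2O4) in the whole flask = 3.890 × 10^-3 × 250.0/10.00 = 0.09725 mol
mass of Na2C2O4 = 0.09725 × 134.00 = 13.03 g
% Na2C2O4 = 13.03 / 19.48 × 100 = 66.90 %

66.90 %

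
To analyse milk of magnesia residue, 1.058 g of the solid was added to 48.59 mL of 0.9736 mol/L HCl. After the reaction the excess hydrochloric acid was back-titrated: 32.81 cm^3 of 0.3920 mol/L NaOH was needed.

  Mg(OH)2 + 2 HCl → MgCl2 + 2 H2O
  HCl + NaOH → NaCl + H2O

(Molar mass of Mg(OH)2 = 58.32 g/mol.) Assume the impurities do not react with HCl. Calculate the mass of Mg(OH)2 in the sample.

n(HCl) added = 0.04859 × 0.9736 = 0.04731 mol
n(NaOH) used in back-titration = 0.03281 × 0.3920 = 0.01286 mol
n(HCl) left over = 0.01286 mol (1:1 ratio)
n(HCl) consumed by analyte = 0.04731 − 0.01286 = 0.03445 mol
From the 1:2 ratio, n(Mg(OH)2) = 1/2 × 0.03445 = 0.01722 mol
mass of Mg(OH)2 = 0.01722 × 58.32 = 1.004 g

1.004 g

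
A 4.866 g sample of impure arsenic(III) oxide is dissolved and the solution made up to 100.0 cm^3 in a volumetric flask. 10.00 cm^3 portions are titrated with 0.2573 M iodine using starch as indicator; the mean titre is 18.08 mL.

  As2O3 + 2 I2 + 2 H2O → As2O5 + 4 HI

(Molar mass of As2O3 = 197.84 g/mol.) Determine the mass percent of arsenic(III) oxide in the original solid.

n(I2) per titration = 0.01808 × 0.2573 = 4.652 × 10^-3 mol
From the 1:2 ratio, n(As2O3) in each aliquot = 1/2 × 4.652 × 10^-3 = 2.326 × 10^-3 mol
n(As2O3) in the whole flask = 2.326 × 10^-3 × 100.0/10.00 = 0.02326 mol
mass of As2O3 = 0.02326 × 197.84 = 4.602 g
% As2O3 = 4.602 / 4.866 × 100 = 94.57 %

94.57 %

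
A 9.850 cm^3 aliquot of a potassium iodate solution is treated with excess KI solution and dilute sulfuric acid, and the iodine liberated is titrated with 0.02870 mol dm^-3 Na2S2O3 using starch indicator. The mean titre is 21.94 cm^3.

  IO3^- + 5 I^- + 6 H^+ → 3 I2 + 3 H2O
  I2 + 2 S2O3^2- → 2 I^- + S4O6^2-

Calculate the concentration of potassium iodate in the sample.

0.01065 mol/L

n(S2O3^2-) = 0.02194 × 0.02870 = 6.297 × 10^-4 mol
n(I2) = n(S2O3^2-)/2 = 3.148 × 10^-4 mol
From the 1:3 ratio, n(IO3^-) in the aliquot = 1/3 × 3.148 × 10^-4 = 1.049 × 10^-4 mol
[IO3^-] = 1.049 × 10^-4 / 0.009850 = 0.01065 mol/L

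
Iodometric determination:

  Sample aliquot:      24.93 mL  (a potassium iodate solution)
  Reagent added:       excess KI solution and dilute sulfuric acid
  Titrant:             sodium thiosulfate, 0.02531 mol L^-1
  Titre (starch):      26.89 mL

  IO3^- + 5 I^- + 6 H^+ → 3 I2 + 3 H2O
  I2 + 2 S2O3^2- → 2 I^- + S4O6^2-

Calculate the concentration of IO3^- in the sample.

n(S2O3^2-) = 0.02689 × 0.02531 = 6.806 × 10^-4 mol
n(I2) = n(S2O3^2-)/2 = 3.403 × 10^-4 mol
From the 1:3 ratio, n(IO3^-) in the aliquot = 1/3 × 3.403 × 10^-4 = 1.134 × 10^-4 mol
[IO3^-] = 1.134 × 10^-4 / 0.02493 = 0.004550 mol/L

0.004550 mol/L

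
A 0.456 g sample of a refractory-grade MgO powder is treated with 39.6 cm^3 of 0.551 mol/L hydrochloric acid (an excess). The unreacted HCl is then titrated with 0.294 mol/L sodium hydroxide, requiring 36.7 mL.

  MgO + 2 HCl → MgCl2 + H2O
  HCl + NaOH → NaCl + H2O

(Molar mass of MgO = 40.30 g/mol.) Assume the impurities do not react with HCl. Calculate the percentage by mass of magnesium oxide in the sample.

n(HCl) added = 0.0396 × 0.551 = 0.0218 mol
n(NaOH) used in back-titration = 0.0367 × 0.294 = 0.0108 mol
n(HCl) left over = 0.0108 mol (1:1 ratio)
n(HCl) consumed by analyte = 0.0218 − 0.0108 = 0.0110 mol
From the 1:2 ratio, n(MgO) = 1/2 × 0.0110 = 5.51 × 10^-3 mol
mass of MgO = 5.51 × 10^-3 × 40.30 = 0.222 g
% MgO = 0.222 / 0.456 × 100 = 48.7 %

48.7 %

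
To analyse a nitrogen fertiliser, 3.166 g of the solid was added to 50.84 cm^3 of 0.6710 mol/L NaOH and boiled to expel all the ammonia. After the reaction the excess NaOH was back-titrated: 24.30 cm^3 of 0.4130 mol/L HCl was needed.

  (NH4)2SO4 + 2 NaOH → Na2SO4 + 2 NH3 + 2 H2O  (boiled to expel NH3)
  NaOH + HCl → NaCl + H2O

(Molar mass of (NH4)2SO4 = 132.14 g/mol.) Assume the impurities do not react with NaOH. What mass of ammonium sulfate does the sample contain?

1.591 g

n(NaOH) added = 0.05084 × 0.6710 = 0.03411 mol
n(HCl) used in back-titration = 0.02430 × 0.4130 = 0.01004 mol
n(NaOH) left over = 0.01004 mol (1:1 ratio)
n(NaOH) consumed by analyte = 0.03411 − 0.01004 = 0.02408 mol
From the 1:2 ratio, n((NH4)2SO4) = 1/2 × 0.02408 = 0.01204 mol
mass of (NH4)2SO4 = 0.01204 × 132.14 = 1.591 g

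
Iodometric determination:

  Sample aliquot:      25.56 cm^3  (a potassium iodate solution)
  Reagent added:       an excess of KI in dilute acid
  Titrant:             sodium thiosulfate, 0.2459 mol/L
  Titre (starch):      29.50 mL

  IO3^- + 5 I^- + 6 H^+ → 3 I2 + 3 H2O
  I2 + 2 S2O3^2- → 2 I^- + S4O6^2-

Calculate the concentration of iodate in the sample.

0.04730 mol/L

n(S2O3^2-) = 0.02950 × 0.2459 = 7.254 × 10^-3 mol
n(I2) = n(S2O3^2-)/2 = 3.627 × 10^-3 mol
From the 1:3 ratio, n(IO3^-) in the aliquot = 1/3 × 3.627 × 10^-3 = 1.209 × 10^-3 mol
[IO3^-] = 1.209 × 10^-3 / 0.02556 = 0.04730 mol/L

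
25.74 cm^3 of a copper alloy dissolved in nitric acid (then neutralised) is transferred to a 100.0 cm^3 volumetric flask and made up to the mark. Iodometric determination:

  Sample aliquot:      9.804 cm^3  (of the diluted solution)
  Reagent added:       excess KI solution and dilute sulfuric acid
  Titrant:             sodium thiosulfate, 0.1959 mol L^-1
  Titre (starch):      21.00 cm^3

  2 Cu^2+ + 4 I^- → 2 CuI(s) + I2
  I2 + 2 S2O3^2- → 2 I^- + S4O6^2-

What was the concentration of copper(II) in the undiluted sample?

1.630 mol/L

n(S2O3^2-) = 0.02100 × 0.1959 = 4.114 × 10^-3 mol
n(I2) = n(S2O3^2-)/2 = 2.057 × 10^-3 mol
From the 2:1 ratio, n(Cu2+) in the aliquot = 2/1 × 2.057 × 10^-3 = 4.114 × 10^-3 mol
[Cu2+]_dilute = 4.114 × 10^-3 / 0.009804 = 0.4196 mol/L
[Cu2+]_original = 0.4196 × 100.0/25.74 = 1.630 mol/L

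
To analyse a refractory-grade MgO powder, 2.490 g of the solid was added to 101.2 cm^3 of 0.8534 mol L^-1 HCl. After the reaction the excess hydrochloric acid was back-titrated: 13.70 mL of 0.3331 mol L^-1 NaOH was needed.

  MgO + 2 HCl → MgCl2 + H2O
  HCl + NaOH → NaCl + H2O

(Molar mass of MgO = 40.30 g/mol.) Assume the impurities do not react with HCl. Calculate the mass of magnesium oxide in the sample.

n(HCl) added = 0.1012 × 0.8534 = 0.08636 mol
n(NaOH) used in back-titration = 0.01370 × 0.3331 = 4.563 × 10^-3 mol
n(HCl) left over = 4.563 × 10^-3 mol (1:1 ratio)
n(HCl) consumed by analyte = 0.08636 − 4.563 × 10^-3 = 0.08180 mol
From the 1:2 ratio, n(MgO) = 1/2 × 0.08180 = 0.04090 mol
mass of MgO = 0.04090 × 40.30 = 1.648 g

1.648 g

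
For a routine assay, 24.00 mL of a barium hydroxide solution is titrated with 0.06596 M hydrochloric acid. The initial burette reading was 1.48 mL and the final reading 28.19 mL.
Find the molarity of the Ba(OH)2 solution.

Ba(OH)2 + 2 HCl → BaCl2 + 2 H2O
n(HCl) = 0.02671 L × 0.06596 mol/L = 1.762 × 10^-3 mol
From the 1:2 mole ratio, n(Ba(OH)2) = 1/2 × 1.762 × 10^-3 = 8.809 × 10^-4 mol
[Ba(OH)2] = 8.809 × 10^-4 mol / 0.02400 L = 0.03670 mol/L

0.03670 M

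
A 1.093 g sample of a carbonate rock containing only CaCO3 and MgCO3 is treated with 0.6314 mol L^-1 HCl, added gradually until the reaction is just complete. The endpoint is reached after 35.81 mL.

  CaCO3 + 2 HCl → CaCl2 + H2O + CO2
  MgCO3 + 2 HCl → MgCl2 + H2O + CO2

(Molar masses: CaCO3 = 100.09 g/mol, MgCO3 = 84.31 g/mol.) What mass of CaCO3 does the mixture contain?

n(HCl) = 0.03581 × 0.6314 = 0.02261 mol
Let x = n(CaCO3), y = n(MgCO3).
Titrant: 2x + 2y = 0.02261;  mass: 100.09x + 84.31y = 1.093
Solving, x = 8.863 × 10^-3 mol, y = 2.442 × 10^-3 mol
mass of CaCO3 = 8.863 × 10^-3 × 100.09 = 0.8871 g

0.8871 g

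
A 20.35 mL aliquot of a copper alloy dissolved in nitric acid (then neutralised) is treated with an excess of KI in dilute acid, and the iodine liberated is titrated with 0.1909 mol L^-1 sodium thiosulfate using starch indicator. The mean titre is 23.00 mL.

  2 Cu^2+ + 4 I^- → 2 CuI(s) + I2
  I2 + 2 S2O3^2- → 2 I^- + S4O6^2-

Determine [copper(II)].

n(S2O3^2-) = 0.02300 × 0.1909 = 4.391 × 10^-3 mol
n(I2) = n(S2O3^2-)/2 = 2.195 × 10^-3 mol
From the 2:1 ratio, n(Cu2+) in the aliquot = 2/1 × 2.195 × 10^-3 = 4.391 × 10^-3 mol
[Cu2+] = 4.391 × 10^-3 / 0.02035 = 0.2158 mol/L

0.2158 mol/L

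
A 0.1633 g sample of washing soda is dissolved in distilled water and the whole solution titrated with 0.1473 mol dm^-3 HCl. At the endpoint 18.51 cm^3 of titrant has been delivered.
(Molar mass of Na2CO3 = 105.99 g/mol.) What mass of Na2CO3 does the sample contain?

0.1445 g

Na2CO3 + 2 HCl → 2 NaCl + H2O + CO2
n(HCl) = 0.01851 L × 0.1473 mol/L = 2.727 × 10^-3 mol
From the 1:2 ratio, n(Na2CO3) = 1/2 × 2.727 × 10^-3 = 1.363 × 10^-3 mol
mass of Na2CO3 = 1.363 × 10^-3 × 105.99 g/mol = 0.1445 g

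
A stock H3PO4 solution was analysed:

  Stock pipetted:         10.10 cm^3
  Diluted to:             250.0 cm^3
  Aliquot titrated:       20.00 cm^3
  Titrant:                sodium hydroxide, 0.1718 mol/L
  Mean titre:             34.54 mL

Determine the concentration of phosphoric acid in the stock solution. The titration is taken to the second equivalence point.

3.672 mol/L

H3PO4 + 2 NaOH → Na2HPO4 + 2 H2O
n(NaOH) = 0.03454 × 0.1718 = 5.934 × 10^-3 mol
From the 1:2 ratio, n(H3PO4) in the aliquot = 1/2 × 5.934 × 10^-3 = 2.967 × 10^-3 mol
[H3PO4]_dilute = 2.967 × 10^-3 / 0.02000 = 0.1483 mol/L
Dilution factor = 250.0 / 10.10 = 24.75
[H3PO4]_stock = 0.1483 × 24.75 = 3.672 mol/L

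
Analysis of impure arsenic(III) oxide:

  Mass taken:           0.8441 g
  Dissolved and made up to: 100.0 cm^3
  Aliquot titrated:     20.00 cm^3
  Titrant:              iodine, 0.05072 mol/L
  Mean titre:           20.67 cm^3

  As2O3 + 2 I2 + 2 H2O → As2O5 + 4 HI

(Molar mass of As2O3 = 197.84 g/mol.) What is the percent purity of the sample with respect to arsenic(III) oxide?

61.43 %

n(I2) per titration = 0.02067 × 0.05072 = 1.048 × 10^-3 mol
From the 1:2 ratio, n(As2O3) in each aliquot = 1/2 × 1.048 × 10^-3 = 5.242 × 10^-4 mol
n(As2O3) in the whole flask = 5.242 × 10^-4 × 100.0/20.00 = 2.621 × 10^-3 mol
mass of As2O3 = 2.621 × 10^-3 × 197.84 = 0.5185 g
% As2O3 = 0.5185 / 0.8441 × 100 = 61.43 %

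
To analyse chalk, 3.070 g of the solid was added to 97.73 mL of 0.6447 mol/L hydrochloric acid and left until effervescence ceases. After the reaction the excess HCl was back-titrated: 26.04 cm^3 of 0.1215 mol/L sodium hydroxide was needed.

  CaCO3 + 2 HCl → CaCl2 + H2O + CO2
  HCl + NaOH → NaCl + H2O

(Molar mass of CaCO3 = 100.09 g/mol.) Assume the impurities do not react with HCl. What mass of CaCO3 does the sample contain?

n(HCl) added = 0.09773 × 0.6447 = 0.06301 mol
n(NaOH) used in back-titration = 0.02604 × 0.1215 = 3.164 × 10^-3 mol
n(HCl) left over = 3.164 × 10^-3 mol (1:1 ratio)
n(HCl) consumed by analyte = 0.06301 − 3.164 × 10^-3 = 0.05984 mol
From the 1:2 ratio, n(CaCO3) = 1/2 × 0.05984 = 0.02992 mol
mass of CaCO3 = 0.02992 × 100.09 = 2.995 g

2.995 g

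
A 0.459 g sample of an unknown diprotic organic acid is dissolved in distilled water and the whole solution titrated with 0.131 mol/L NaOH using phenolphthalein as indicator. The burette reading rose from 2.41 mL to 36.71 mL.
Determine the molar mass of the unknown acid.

n(NaOH) = 0.0343 L × 0.131 mol/L = 4.49 × 10^-3 mol
From the 1:2 ratio, n(H2A) = 1/2 × 4.49 × 10^-3 = 2.25 × 10^-3 mol
M = m / n = 0.459 g / 2.25 × 10^-3 mol = 204 g/mol

204 g/mol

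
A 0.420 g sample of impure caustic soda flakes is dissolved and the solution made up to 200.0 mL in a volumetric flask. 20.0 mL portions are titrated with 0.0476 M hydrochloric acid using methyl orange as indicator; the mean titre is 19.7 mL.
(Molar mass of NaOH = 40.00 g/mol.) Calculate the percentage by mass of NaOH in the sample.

NaOH + HCl → NaCl + H2O
n(HCl) per titration = 0.0197 × 0.0476 = 9.38 × 10^-4 mol
n(NaOH) in each aliquot = 9.38 × 10^-4 mol (1:1 ratio)
n(NaOH) in the whole flask = 9.38 × 10^-4 × 200.0/20.0 = 9.38 × 10^-3 mol
mass of NaOH = 9.38 × 10^-3 × 40.00 = 0.375 g
% NaOH = 0.375 / 0.420 × 100 = 89.3 %

89.3 %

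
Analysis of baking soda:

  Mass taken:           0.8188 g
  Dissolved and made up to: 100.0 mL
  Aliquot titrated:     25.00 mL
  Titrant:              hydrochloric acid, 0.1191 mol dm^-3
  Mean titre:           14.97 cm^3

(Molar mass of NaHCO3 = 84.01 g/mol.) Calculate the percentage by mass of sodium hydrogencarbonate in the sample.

73.17 %

NaHCO3 + HCl → NaCl + H2O + CO2
n(HCl) per titration = 0.01497 × 0.1191 = 1.783 × 10^-3 mol
n(NaHCO3) in each aliquot = 1.783 × 10^-3 mol (1:1 ratio)
n(NaHCO3) in the whole flask = 1.783 × 10^-3 × 100.0/25.00 = 7.132 × 10^-3 mol
mass of NaHCO3 = 7.132 × 10^-3 × 84.01 = 0.5991 g
% NaHCO3 = 0.5991 / 0.8188 × 100 = 73.17 %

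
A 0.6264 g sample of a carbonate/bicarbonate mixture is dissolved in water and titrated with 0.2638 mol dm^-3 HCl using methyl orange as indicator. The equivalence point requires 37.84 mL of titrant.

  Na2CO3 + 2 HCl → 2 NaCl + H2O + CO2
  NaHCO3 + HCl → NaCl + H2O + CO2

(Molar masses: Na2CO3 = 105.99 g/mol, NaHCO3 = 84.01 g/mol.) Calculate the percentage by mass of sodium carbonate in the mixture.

n(HCl) = 0.03784 × 0.2638 = 9.982 × 10^-3 mol
Let x = n(Na2CO3), y = n(NaHCO3).
Titrant: 2x + 1y = 9.982 × 10^-3;  mass: 105.99x + 84.01y = 0.6264
Solving, x = 3.421 × 10^-3 mol, y = 3.140 × 10^-3 mol
mass of Na2CO3 = 3.421 × 10^-3 × 105.99 = 0.3626 g
% Na2CO3 = 0.3626 / 0.6264 × 100 = 57.88 %

57.88 %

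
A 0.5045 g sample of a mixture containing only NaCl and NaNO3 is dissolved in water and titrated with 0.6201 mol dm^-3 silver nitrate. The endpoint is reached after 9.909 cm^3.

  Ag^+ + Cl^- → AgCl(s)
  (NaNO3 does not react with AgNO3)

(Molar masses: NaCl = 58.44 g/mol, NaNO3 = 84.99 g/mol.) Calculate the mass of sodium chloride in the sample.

0.3591 g

n(AgNO3) = 0.009909 × 0.6201 = 6.145 × 10^-3 mol
Let x = n(NaCl), y = n(NaNO3).
Titrant: 1x = 6.145 × 10^-3;  mass: 58.44x + 84.99y = 0.5045
Solving, x = 6.145 × 10^-3 mol, y = 1.711 × 10^-3 mol
mass of NaCl = 6.145 × 10^-3 × 58.44 = 0.3591 g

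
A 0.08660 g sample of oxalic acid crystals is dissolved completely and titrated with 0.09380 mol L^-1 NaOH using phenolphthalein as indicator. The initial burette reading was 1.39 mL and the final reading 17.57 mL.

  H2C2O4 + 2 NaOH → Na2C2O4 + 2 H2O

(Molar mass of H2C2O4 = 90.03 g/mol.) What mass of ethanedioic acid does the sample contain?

0.06832 g

n(NaOH) = 0.01618 L × 0.09380 mol/L = 1.518 × 10^-3 mol
From the 1:2 ratio, n(H2C2O4) = 1/2 × 1.518 × 10^-3 = 7.588 × 10^-4 mol
mass of H2C2O4 = 7.588 × 10^-4 × 90.03 g/mol = 0.06832 g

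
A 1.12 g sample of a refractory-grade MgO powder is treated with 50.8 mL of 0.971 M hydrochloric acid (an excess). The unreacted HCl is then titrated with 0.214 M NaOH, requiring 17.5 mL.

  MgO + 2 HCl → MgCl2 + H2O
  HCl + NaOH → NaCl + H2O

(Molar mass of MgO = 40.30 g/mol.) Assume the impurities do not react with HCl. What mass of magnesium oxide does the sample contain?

0.918 g

n(HCl) added = 0.0508 × 0.971 = 0.0493 mol
n(NaOH) used in back-titration = 0.0175 × 0.214 = 3.75 × 10^-3 mol
n(HCl) left over = 3.75 × 10^-3 mol (1:1 ratio)
n(HCl) consumed by analyte = 0.0493 − 3.75 × 10^-3 = 0.0456 mol
From the 1:2 ratio, n(MgO) = 1/2 × 0.0456 = 0.0228 mol
mass of MgO = 0.0228 × 40.30 = 0.918 g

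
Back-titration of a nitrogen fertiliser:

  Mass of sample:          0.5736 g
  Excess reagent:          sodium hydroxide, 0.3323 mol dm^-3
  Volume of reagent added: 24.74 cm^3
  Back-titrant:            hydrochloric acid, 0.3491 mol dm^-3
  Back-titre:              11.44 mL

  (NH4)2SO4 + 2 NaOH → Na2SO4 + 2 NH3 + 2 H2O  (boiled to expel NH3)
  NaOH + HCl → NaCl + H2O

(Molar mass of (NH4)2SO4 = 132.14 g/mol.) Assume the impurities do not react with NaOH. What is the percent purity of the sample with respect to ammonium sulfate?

n(NaOH) added = 0.02474 × 0.3323 = 8.221 × 10^-3 mol
n(HCl) used in back-titration = 0.01144 × 0.3491 = 3.994 × 10^-3 mol
n(NaOH) left over = 3.994 × 10^-3 mol (1:1 ratio)
n(NaOH) consumed by analyte = 8.221 × 10^-3 − 3.994 × 10^-3 = 4.227 × 10^-3 mol
From the 1:2 ratio, n((NH4)2SO4) = 1/2 × 4.227 × 10^-3 = 2.114 × 10^-3 mol
mass of (NH4)2SO4 = 2.114 × 10^-3 × 132.14 = 0.2793 g
% (NH4)2SO4 = 0.2793 / 0.5736 × 100 = 48.69 %

48.69 %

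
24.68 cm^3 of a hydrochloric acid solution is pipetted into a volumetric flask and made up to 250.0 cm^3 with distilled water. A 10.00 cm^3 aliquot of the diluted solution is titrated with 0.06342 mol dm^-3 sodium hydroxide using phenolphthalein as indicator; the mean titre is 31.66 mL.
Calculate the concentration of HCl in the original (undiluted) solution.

HCl + NaOH → NaCl + H2O
n(NaOH) = 0.03166 × 0.06342 = 2.008 × 10^-3 mol
n(HCl) in the aliquot = 2.008 × 10^-3 mol (1:1 ratio)
[HCl]_dilute = 2.008 × 10^-3 / 0.01000 = 0.2008 mol/L
Dilution factor = 250.0 / 24.68 = 10.13
[HCl]_stock = 0.2008 × 10.13 = 2.034 mol/L

2.034 mol/L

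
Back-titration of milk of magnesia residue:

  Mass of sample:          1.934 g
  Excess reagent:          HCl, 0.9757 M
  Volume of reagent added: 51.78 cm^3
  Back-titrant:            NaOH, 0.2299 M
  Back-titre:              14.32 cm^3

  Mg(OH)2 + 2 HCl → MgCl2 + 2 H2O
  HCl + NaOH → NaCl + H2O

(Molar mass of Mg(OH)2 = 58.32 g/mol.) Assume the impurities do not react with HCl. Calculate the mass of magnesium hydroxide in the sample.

1.377 g

n(HCl) added = 0.05178 × 0.9757 = 0.05052 mol
n(NaOH) used in back-titration = 0.01432 × 0.2299 = 3.292 × 10^-3 mol
n(HCl) left over = 3.292 × 10^-3 mol (1:1 ratio)
n(HCl) consumed by analyte = 0.05052 − 3.292 × 10^-3 = 0.04723 mol
From the 1:2 ratio, n(Mg(OH)2) = 1/2 × 0.04723 = 0.02361 mol
mass of Mg(OH)2 = 0.02361 × 58.32 = 1.377 g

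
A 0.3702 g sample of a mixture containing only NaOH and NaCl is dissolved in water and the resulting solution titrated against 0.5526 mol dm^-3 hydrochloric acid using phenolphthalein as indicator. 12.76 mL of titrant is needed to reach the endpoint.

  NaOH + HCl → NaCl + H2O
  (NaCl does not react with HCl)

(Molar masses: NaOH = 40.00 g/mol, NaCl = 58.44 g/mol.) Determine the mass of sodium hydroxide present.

0.2820 g

n(HCl) = 0.01276 × 0.5526 = 7.051 × 10^-3 mol
Let x = n(NaOH), y = n(NaCl).
Titrant: 1x = 7.051 × 10^-3;  mass: 40.00x + 58.44y = 0.3702
Solving, x = 7.051 × 10^-3 mol, y = 1.508 × 10^-3 mol
mass of NaOH = 7.051 × 10^-3 × 40.00 = 0.2820 g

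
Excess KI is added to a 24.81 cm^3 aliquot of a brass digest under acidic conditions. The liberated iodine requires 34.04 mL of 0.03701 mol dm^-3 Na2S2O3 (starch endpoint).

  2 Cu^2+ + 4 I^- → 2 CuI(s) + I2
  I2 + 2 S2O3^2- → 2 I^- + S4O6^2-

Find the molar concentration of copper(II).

0.05078 mol/L

n(S2O3^2-) = 0.03404 × 0.03701 = 1.260 × 10^-3 mol
n(I2) = n(S2O3^2-)/2 = 6.299 × 10^-4 mol
From the 2:1 ratio, n(Cu2+) in the aliquot = 2/1 × 6.299 × 10^-4 = 1.260 × 10^-3 mol
[Cu2+] = 1.260 × 10^-3 / 0.02481 = 0.05078 mol/L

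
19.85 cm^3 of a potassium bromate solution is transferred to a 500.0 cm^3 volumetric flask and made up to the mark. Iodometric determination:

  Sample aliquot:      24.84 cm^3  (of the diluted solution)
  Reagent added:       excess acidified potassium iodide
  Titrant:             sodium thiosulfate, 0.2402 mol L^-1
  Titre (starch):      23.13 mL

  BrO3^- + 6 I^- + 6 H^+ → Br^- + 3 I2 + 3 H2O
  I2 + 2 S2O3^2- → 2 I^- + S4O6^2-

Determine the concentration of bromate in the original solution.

0.9390 mol/L

n(S2O3^2-) = 0.02313 × 0.2402 = 5.556 × 10^-3 mol
n(I2) = n(S2O3^2-)/2 = 2.778 × 10^-3 mol
From the 1:3 ratio, n(BrO3^-) in the aliquot = 1/3 × 2.778 × 10^-3 = 9.260 × 10^-4 mol
[BrO3^-]_dilute = 9.260 × 10^-4 / 0.02484 = 0.03728 mol/L
[BrO3^-]_original = 0.03728 × 500.0/19.85 = 0.9390 mol/L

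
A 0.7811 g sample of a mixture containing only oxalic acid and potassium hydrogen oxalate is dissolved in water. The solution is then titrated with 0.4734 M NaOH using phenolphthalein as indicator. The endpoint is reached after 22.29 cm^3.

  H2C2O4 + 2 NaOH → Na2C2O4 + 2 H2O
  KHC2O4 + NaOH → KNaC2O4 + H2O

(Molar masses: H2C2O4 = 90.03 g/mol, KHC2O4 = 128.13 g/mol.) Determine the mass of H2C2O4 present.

0.3092 g

n(NaOH) = 0.02229 × 0.4734 = 0.01055 mol
Let x = n(H2C2O4), y = n(KHC2O4).
Titrant: 2x + 1y = 0.01055;  mass: 90.03x + 128.13y = 0.7811
Solving, x = 3.435 × 10^-3 mol, y = 3.683 × 10^-3 mol
mass of H2C2O4 = 3.435 × 10^-3 × 90.03 = 0.3092 g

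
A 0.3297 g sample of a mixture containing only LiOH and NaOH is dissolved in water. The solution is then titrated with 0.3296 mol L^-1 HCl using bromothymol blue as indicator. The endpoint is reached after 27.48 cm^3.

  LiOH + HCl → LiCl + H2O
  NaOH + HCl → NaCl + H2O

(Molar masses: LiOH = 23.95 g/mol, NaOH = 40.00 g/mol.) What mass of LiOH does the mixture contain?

0.04864 g

n(HCl) = 0.02748 × 0.3296 = 9.057 × 10^-3 mol
Let x = n(LiOH), y = n(NaOH).
Titrant: 1x + 1y = 9.057 × 10^-3;  mass: 23.95x + 40.00y = 0.3297
Solving, x = 2.031 × 10^-3 mol, y = 7.026 × 10^-3 mol
mass of LiOH = 2.031 × 10^-3 × 23.95 = 0.04864 g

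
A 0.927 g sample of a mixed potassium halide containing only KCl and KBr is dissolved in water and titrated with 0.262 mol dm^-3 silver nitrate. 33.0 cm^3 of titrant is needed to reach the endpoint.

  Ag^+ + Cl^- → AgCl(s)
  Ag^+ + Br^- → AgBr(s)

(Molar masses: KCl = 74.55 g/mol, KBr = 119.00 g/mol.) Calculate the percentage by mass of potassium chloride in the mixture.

18.4 %

n(AgNO3) = 0.0330 × 0.262 = 8.65 × 10^-3 mol
Let x = n(KCl), y = n(KBr).
Titrant: 1x + 1y = 8.65 × 10^-3;  mass: 74.55x + 119.00y = 0.927
Solving, x = 2.29 × 10^-3 mol, y = 6.35 × 10^-3 mol
mass of KCl = 2.29 × 10^-3 × 74.55 = 0.171 g
% KCl = 0.171 / 0.927 × 100 = 18.4 %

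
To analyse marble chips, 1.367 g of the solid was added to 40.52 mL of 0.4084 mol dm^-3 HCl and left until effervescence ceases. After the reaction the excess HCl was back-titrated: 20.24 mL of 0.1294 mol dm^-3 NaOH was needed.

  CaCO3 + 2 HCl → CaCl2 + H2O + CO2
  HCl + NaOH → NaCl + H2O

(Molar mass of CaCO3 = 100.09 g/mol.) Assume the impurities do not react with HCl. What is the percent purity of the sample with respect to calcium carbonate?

n(HCl) added = 0.04052 × 0.4084 = 0.01655 mol
n(NaOH) used in back-titration = 0.02024 × 0.1294 = 2.619 × 10^-3 mol
n(HCl) left over = 2.619 × 10^-3 mol (1:1 ratio)
n(HCl) consumed by analyte = 0.01655 − 2.619 × 10^-3 = 0.01393 mol
From the 1:2 ratio, n(CaCO3) = 1/2 × 0.01393 = 6.965 × 10^-3 mol
mass of CaCO3 = 6.965 × 10^-3 × 100.09 = 0.6971 g
% CaCO3 = 0.6971 / 1.367 × 100 = 50.99 %

50.99 %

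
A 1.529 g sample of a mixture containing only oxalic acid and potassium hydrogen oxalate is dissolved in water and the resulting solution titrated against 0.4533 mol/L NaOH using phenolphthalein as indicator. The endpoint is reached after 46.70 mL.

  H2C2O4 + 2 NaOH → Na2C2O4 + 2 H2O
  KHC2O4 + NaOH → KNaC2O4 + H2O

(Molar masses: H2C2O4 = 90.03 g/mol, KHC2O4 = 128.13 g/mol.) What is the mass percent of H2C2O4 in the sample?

n(NaOH) = 0.04670 × 0.4533 = 0.02117 mol
Let x = n(H2C2O4), y = n(KHC2O4).
Titrant: 2x + 1y = 0.02117;  mass: 90.03x + 128.13y = 1.529
Solving, x = 7.119 × 10^-3 mol, y = 6.931 × 10^-3 mol
mass of H2C2O4 = 7.119 × 10^-3 × 90.03 = 0.6409 g
% H2C2O4 = 0.6409 / 1.529 × 100 = 41.92 %

41.92 %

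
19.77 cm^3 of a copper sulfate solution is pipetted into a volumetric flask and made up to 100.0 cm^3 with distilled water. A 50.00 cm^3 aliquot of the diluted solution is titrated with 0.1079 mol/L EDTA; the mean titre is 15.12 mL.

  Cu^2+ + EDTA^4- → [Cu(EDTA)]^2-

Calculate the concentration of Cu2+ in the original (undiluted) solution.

0.1650 mol/L

n(EDTA) = 0.01512 × 0.1079 = 1.631 × 10^-3 mol
n(Cu2+) in the aliquot = 1.631 × 10^-3 mol (1:1 ratio)
[Cu2+]_dilute = 1.631 × 10^-3 / 0.05000 = 0.03263 mol/L
Dilution factor = 100.0 / 19.77 = 5.058
[Cu2+]_stock = 0.03263 × 5.058 = 0.1650 mol/L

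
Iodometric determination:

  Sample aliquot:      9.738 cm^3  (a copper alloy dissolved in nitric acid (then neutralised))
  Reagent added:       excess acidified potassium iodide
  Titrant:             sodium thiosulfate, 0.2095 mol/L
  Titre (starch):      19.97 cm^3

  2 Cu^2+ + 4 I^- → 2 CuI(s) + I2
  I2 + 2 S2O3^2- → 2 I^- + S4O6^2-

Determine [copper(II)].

n(S2O3^2-) = 0.01997 × 0.2095 = 4.184 × 10^-3 mol
n(I2) = n(S2O3^2-)/2 = 2.092 × 10^-3 mol
From the 2:1 ratio, n(Cu2+) in the aliquot = 2/1 × 2.092 × 10^-3 = 4.184 × 10^-3 mol
[Cu2+] = 4.184 × 10^-3 / 0.009738 = 0.4296 mol/L

0.4296 mol/L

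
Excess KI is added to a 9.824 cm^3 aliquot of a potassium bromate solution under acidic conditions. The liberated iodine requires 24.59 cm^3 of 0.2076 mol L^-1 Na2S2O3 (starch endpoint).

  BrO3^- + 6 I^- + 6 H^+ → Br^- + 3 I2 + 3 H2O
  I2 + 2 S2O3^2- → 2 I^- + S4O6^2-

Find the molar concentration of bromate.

0.08661 mol/L

n(S2O3^2-) = 0.02459 × 0.2076 = 5.105 × 10^-3 mol
n(I2) = n(S2O3^2-)/2 = 2.552 × 10^-3 mol
From the 1:3 ratio, n(BrO3^-) in the aliquot = 1/3 × 2.552 × 10^-3 = 8.508 × 10^-4 mol
[BrO3^-] = 8.508 × 10^-4 / 0.009824 = 0.08661 mol/L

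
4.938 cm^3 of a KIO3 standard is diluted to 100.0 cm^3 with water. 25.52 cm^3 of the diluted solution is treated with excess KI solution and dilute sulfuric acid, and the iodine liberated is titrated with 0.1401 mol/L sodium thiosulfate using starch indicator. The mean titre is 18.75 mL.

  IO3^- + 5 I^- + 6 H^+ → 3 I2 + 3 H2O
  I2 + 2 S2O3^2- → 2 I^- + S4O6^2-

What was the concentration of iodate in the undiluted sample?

0.3474 mol/L

n(S2O3^2-) = 0.01875 × 0.1401 = 2.627 × 10^-3 mol
n(I2) = n(S2O3^2-)/2 = 1.313 × 10^-3 mol
From the 1:3 ratio, n(IO3^-) in the aliquot = 1/3 × 1.313 × 10^-3 = 4.378 × 10^-4 mol
[IO3^-]_dilute = 4.378 × 10^-4 / 0.02552 = 0.01716 mol/L
[IO3^-]_original = 0.01716 × 100.0/4.938 = 0.3474 mol/L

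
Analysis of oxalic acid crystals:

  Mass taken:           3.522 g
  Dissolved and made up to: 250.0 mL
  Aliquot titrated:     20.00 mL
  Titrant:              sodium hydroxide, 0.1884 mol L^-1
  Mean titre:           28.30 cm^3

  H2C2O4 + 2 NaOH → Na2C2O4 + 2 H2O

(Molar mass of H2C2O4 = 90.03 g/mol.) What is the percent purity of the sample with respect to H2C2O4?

n(NaOH) per titration = 0.02830 × 0.1884 = 5.332 × 10^-3 mol
From the 1:2 ratio, n(H2C2O4) in each aliquot = 1/2 × 5.332 × 10^-3 = 2.666 × 10^-3 mol
n(H2C2O4) in the whole flask = 2.666 × 10^-3 × 250.0/20.00 = 0.03332 mol
mass of H2C2O4 = 0.03332 × 90.03 = 3.000 g
% H2C2O4 = 3.000 / 3.522 × 100 = 85.18 %

85.18 %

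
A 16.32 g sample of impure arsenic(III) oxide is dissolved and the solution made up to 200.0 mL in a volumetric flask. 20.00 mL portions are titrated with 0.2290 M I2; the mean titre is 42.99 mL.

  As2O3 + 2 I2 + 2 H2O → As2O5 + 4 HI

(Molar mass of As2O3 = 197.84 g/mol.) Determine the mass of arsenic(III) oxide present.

9.738 g

n(I2) per titration = 0.04299 × 0.2290 = 9.845 × 10^-3 mol
From the 1:2 ratio, n(As2O3) in each aliquot = 1/2 × 9.845 × 10^-3 = 4.922 × 10^-3 mol
n(As2O3) in the whole flask = 4.922 × 10^-3 × 200.0/20.00 = 0.04922 mol
mass of As2O3 = 0.04922 × 197.84 = 9.738 g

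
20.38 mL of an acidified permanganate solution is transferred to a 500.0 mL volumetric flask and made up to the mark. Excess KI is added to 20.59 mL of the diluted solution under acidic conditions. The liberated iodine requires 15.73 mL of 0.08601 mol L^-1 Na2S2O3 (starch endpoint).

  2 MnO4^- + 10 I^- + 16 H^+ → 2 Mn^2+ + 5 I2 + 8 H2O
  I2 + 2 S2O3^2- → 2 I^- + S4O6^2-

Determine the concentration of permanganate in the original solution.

0.3224 mol/L

n(S2O3^2-) = 0.01573 × 0.08601 = 1.353 × 10^-3 mol
n(I2) = n(S2O3^2-)/2 = 6.765 × 10^-4 mol
From the 2:5 ratio, n(MnO4^-) in the aliquot = 2/5 × 6.765 × 10^-4 = 2.706 × 10^-4 mol
[MnO4^-]_dilute = 2.706 × 10^-4 / 0.02059 = 0.01314 mol/L
[MnO4^-]_original = 0.01314 × 500.0/20.38 = 0.3224 mol/L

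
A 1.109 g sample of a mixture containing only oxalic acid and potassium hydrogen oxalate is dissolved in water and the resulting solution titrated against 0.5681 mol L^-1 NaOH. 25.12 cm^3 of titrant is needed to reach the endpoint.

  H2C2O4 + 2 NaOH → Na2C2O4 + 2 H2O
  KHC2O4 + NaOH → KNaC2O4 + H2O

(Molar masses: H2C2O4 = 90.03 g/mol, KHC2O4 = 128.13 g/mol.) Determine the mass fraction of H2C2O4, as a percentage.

n(NaOH) = 0.02512 × 0.5681 = 0.01427 mol
Let x = n(H2C2O4), y = n(KHC2O4).
Titrant: 2x + 1y = 0.01427;  mass: 90.03x + 128.13y = 1.109
Solving, x = 4.328 × 10^-3 mol, y = 5.614 × 10^-3 mol
mass of H2C2O4 = 4.328 × 10^-3 × 90.03 = 0.3897 g
% H2C2O4 = 0.3897 / 1.109 × 100 = 35.14 %

35.14 %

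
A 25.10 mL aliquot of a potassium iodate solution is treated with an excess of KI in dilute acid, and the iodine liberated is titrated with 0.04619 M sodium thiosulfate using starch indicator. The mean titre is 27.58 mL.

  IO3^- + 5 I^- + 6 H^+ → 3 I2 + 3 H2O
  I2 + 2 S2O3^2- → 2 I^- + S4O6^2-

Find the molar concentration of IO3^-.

0.008459 M

n(S2O3^2-) = 0.02758 × 0.04619 = 1.274 × 10^-3 mol
n(I2) = n(S2O3^2-)/2 = 6.370 × 10^-4 mol
From the 1:3 ratio, n(IO3^-) in the aliquot = 1/3 × 6.370 × 10^-4 = 2.123 × 10^-4 mol
[IO3^-] = 2.123 × 10^-4 / 0.02510 = 0.008459 mol/L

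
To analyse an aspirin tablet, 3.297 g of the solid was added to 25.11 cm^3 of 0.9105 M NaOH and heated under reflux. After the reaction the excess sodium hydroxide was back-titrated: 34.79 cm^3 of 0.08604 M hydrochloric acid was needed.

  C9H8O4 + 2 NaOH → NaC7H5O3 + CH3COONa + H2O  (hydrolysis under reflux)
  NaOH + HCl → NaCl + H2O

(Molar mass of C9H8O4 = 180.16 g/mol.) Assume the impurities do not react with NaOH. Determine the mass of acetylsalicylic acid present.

n(NaOH) added = 0.02511 × 0.9105 = 0.02286 mol
n(HCl) used in back-titration = 0.03479 × 0.08604 = 2.993 × 10^-3 mol
n(NaOH) left over = 2.993 × 10^-3 mol (1:1 ratio)
n(NaOH) consumed by analyte = 0.02286 − 2.993 × 10^-3 = 0.01987 mol
From the 1:2 ratio, n(C9H8O4) = 1/2 × 0.01987 = 9.935 × 10^-3 mol
mass of C9H8O4 = 9.935 × 10^-3 × 180.16 = 1.790 g

1.790 g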